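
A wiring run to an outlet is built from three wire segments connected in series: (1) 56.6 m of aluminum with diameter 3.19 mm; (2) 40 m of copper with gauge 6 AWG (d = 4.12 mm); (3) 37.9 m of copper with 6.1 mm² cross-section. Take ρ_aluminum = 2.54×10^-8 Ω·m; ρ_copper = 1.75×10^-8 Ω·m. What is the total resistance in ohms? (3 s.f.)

Seg 1: A = π(d/2)² = π(1.5950e-03 m)² = 7.992e-06 m²
R_1 = (2.54×10^-8)(56.6)/(7.992e-06) = 0.1799 Ω
Seg 2: A = π(4.12/2 mm)² = π(2.0600e-03 m)² = 1.333e-05 m²
R_2 = (1.75×10^-8)(40)/(1.333e-05) = 0.05251 Ω
Seg 3: A = 6.1 mm² = 6.100e-06 m²
R_3 = (1.75×10^-8)(37.9)/(6.100e-06) = 0.1087 Ω
R_total = R_1 + R_2 + R_3 = 0.341 Ω

0.341 Ω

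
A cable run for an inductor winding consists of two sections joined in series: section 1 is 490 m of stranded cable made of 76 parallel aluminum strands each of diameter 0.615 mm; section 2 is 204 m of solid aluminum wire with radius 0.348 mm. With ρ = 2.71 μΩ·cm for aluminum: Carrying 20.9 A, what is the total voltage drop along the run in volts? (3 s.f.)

316 V

ρ = 2.71 μΩ·cm = 2.71×10^-8 Ω·m
Section 1: A_strand = π(3.0750e-04)² = 2.971e-07 m²; R₁ = ρL/(N·A_s) = (2.71×10^-8)(490)/(76×2.971e-07) = 0.5882 Ω
Section 2: A = πr² = π(3.4800e-04 m)² = 3.805e-07 m²
R₂ = (2.71×10^-8)(204)/(3.805e-07) = 14.53 Ω
R = R₁ + R₂ = 15.12 Ω
V = IR = 20.9 × 15.12 = 316 V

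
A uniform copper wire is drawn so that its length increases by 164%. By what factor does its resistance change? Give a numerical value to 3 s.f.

k = 1 + 164/100 = 2.64; volume constant ⇒ A' = A/k, so R' = k²R.
Factor = 6.97

6.97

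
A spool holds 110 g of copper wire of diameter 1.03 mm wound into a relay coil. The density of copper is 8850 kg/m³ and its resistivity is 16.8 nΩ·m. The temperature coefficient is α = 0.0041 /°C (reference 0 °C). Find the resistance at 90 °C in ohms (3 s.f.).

ρ = 16.8 nΩ·m = 1.68×10^-8 Ω·m
A = π(d/2)² = π(5.1500e-04 m)² = 8.3323e-07 m²
L = m/(density·A) = 0.11/(8850×8.3323e-07) = 14.92 m
R = ρL/A = (1.68×10^-8)(14.92)/(8.3323e-07) = 0.3008 Ω
R(90 °C) = 0.3008 × (1 + 0.0041×90) = 0.412 Ω

0.412 Ω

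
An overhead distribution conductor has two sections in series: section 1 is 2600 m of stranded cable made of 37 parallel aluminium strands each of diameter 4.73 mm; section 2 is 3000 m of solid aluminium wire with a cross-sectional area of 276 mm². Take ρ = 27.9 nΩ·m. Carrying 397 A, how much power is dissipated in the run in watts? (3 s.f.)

ρ = 27.9 nΩ·m = 2.79×10^-8 Ω·m
Section 1: A_strand = π(2.3650e-03)² = 1.757e-05 m²; R₁ = ρL/(N·A_s) = (2.79×10^-8)(2600)/(37×1.757e-05) = 0.1116 Ω
Section 2: A = 276 mm² = 2.760e-04 m²
R₂ = (2.79×10^-8)(3000)/(2.760e-04) = 0.3033 Ω
R = R₁ + R₂ = 0.4148 Ω
P = I²R = (397)² × 0.4148 = 65400 W

65400 W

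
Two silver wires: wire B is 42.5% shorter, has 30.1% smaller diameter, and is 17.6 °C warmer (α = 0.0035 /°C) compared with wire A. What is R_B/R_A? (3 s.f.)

R ∝ ρL/d² with ρ ∝ (1+αΔT), so R_B/R_A = (1 − 42.5/100) × (1 − 30.1/100)⁻² × (1 + 0.0035×17.6)
= 0.575 × 2.047 × 1.062 = 1.25

1.25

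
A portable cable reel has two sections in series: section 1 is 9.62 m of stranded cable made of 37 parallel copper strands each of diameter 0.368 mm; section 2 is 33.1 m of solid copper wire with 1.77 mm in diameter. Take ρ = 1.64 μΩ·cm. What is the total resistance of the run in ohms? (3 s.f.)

0.261 Ω

ρ = 1.64 μΩ·cm = 1.64×10^-8 Ω·m
Section 1: A_strand = π(1.8400e-04)² = 1.064e-07 m²; R₁ = ρL/(N·A_s) = (1.64×10^-8)(9.62)/(37×1.064e-07) = 0.04009 Ω
Section 2: A = π(d/2)² = π(8.8500e-04 m)² = 2.461e-06 m²
R₂ = (1.64×10^-8)(33.1)/(2.461e-06) = 0.2206 Ω
R = R₁ + R₂ = 0.261 Ω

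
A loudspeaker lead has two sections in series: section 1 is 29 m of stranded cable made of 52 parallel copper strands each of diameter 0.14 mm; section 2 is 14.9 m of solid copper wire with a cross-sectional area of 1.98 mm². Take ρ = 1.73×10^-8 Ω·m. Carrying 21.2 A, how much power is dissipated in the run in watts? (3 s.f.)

340 W

Section 1: A_strand = π(7.0000e-05)² = 1.539e-08 m²; R₁ = ρL/(N·A_s) = (1.73×10^-8)(29)/(52×1.539e-08) = 0.6268 Ω
Section 2: A = 1.98 mm² = 1.980e-06 m²
R₂ = (1.73×10^-8)(14.9)/(1.980e-06) = 0.1302 Ω
R = R₁ + R₂ = 0.7569 Ω
P = I²R = (21.2)² × 0.7569 = 340 W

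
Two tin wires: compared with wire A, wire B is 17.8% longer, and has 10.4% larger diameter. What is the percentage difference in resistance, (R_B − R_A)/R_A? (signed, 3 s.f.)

-3.35%

R ∝ L/d², so R_B/R_A = (1 + 17.8/100) × (1 + 10.4/100)⁻²
= 1.178 × 0.8205 = 0.9665
(R_B − R_A)/R_A = 0.9665 − 1 = -3.35%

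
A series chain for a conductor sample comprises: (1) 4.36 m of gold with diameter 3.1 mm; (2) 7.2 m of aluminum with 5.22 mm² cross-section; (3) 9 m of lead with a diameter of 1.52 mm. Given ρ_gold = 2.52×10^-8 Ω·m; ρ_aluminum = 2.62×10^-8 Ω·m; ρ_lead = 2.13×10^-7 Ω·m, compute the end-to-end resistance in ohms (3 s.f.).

Seg 1: A = π(d/2)² = π(1.5500e-03 m)² = 7.548e-06 m²
R_1 = (2.52×10^-8)(4.36)/(7.548e-06) = 0.01456 Ω
Seg 2: A = 5.22 mm² = 5.220e-06 m²
R_2 = (2.62×10^-8)(7.2)/(5.220e-06) = 0.03614 Ω
Seg 3: A = π(d/2)² = π(7.6000e-04 m)² = 1.815e-06 m²
R_3 = (2.13×10^-7)(9)/(1.815e-06) = 1.056 Ω
R_total = R_1 + R_2 + R_3 = 1.11 Ω

1.11 Ω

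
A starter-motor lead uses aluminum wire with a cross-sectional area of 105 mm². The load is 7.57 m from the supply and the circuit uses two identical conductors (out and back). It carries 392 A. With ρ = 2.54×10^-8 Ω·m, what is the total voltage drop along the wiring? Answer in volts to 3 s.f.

A = 105 mm² = 1.050e-04 m²
Total conductor length (both ways) L = 2 × 7.57 = 15.14 m
R = ρL/A = (2.54×10^-8)(15.14)/(1.050e-04) = 0.003662 Ω
V = IR = 392 × 0.003662 = 1.44 V

1.44 V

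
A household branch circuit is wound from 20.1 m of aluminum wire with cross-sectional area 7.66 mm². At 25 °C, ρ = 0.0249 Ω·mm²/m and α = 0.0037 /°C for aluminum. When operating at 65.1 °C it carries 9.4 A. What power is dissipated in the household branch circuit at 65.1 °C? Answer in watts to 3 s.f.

ρ = 0.0249 Ω·mm²/m = 2.49×10^-8 Ω·m
A = 7.66 mm² = 7.660e-06 m²
R₍25₎ = ρL/A = (2.49×10^-8)(20.1)/(7.660e-06) = 0.06534 Ω
R₍65.1₎ = R₍25₎(1 + αΔT) = 0.06534 × (1 + 0.0037×40.1) = 0.07503 Ω
P = I²R = (9.4)² × 0.07503 = 6.63 W

6.63 W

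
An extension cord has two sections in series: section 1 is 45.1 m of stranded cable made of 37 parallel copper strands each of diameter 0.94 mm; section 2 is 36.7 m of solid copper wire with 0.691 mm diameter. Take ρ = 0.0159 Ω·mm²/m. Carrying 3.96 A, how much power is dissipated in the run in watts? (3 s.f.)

24.8 W

ρ = 0.0159 Ω·mm²/m = 1.59×10^-8 Ω·m
Section 1: A_strand = π(4.7000e-04)² = 6.940e-07 m²; R₁ = ρL/(N·A_s) = (1.59×10^-8)(45.1)/(37×6.940e-07) = 0.02793 Ω
Section 2: A = π(d/2)² = π(3.4550e-04 m)² = 3.750e-07 m²
R₂ = (1.59×10^-8)(36.7)/(3.750e-07) = 1.556 Ω
R = R₁ + R₂ = 1.584 Ω
P = I²R = (3.96)² × 1.584 = 24.8 W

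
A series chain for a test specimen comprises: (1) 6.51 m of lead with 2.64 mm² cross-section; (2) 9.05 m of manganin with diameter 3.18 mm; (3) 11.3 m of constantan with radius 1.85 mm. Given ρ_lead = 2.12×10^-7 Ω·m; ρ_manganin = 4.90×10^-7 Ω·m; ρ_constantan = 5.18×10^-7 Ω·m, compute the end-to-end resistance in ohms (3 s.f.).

Seg 1: A = 2.64 mm² = 2.640e-06 m²
R_1 = (2.12×10^-7)(6.51)/(2.640e-06) = 0.5228 Ω
Seg 2: A = π(d/2)² = π(1.5900e-03 m)² = 7.942e-06 m²
R_2 = (4.90×10^-7)(9.05)/(7.942e-06) = 0.5583 Ω
Seg 3: A = πr² = π(1.8500e-03 m)² = 1.075e-05 m²
R_3 = (5.18×10^-7)(11.3)/(1.075e-05) = 0.5444 Ω
R_total = R_1 + R_2 + R_3 = 1.63 Ω

1.63 Ω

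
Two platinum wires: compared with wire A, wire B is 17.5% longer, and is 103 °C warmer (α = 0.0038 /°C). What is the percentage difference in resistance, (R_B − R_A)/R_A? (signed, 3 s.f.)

R ∝ ρL/d² with ρ ∝ (1+αΔT), so R_B/R_A = (1 + 17.5/100) × (1 + 0.0038×103)
= 1.175 × 1.391 = 1.635
(R_B − R_A)/R_A = 1.635 − 1 = 63.5%

63.5%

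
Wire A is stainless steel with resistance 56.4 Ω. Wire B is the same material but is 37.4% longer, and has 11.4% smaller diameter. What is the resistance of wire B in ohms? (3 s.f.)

98.7 Ω

R ∝ L/d², so R_B/R_A = (1 + 37.4/100) × (1 − 11.4/100)⁻²
= 1.374 × 1.274 = 1.75
R_B = 1.75 × 56.4 = 98.7 Ω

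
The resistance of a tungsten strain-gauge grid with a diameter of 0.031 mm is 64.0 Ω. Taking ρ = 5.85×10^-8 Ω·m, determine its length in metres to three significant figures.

A = π(d/2)² = π(1.5500e-05 m)² = 7.548e-10 m²
L = RA/ρ = (64)(7.548e-10)/(5.85×10^-8) = 0.826 m

0.826 m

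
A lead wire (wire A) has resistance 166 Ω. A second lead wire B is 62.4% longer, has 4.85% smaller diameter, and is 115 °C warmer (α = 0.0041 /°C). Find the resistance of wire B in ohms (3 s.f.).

R ∝ ρL/d² with ρ ∝ (1+αΔT), so R_B/R_A = (1 + 62.4/100) × (1 − 4.85/100)⁻² × (1 + 0.0041×115)
= 1.624 × 1.105 × 1.472 = 2.639
R_B = 2.639 × 166 = 438 Ω

438 Ω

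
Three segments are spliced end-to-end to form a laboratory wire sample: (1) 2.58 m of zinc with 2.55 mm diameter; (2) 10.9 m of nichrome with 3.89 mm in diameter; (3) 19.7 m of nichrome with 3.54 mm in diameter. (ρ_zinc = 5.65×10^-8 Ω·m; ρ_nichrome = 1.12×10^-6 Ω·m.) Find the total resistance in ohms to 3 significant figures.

3.30 Ω

Seg 1: A = π(d/2)² = π(1.2750e-03 m)² = 5.107e-06 m²
R_1 = (5.65×10^-8)(2.58)/(5.107e-06) = 0.02854 Ω
Seg 2: A = π(d/2)² = π(1.9450e-03 m)² = 1.188e-05 m²
R_2 = (1.12×10^-6)(10.9)/(1.188e-05) = 1.027 Ω
Seg 3: A = π(d/2)² = π(1.7700e-03 m)² = 9.842e-06 m²
R_3 = (1.12×10^-6)(19.7)/(9.842e-06) = 2.242 Ω
R_total = R_1 + R_2 + R_3 = 3.30 Ω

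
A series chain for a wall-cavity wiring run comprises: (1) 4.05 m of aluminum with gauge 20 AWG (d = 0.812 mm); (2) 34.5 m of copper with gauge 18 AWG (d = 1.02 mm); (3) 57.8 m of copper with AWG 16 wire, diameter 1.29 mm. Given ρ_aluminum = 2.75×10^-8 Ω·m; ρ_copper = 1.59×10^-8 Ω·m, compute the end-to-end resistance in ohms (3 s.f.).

Seg 1: A = π(0.812/2 mm)² = π(4.0600e-04 m)² = 5.178e-07 m²
R_1 = (2.75×10^-8)(4.05)/(5.178e-07) = 0.2151 Ω
Seg 2: A = π(1.02/2 mm)² = π(5.1000e-04 m)² = 8.171e-07 m²
R_2 = (1.59×10^-8)(34.5)/(8.171e-07) = 0.6713 Ω
Seg 3: A = π(1.29/2 mm)² = π(6.4500e-04 m)² = 1.307e-06 m²
R_3 = (1.59×10^-8)(57.8)/(1.307e-06) = 0.7032 Ω
R_total = R_1 + R_2 + R_3 = 1.59 Ω

1.59 Ω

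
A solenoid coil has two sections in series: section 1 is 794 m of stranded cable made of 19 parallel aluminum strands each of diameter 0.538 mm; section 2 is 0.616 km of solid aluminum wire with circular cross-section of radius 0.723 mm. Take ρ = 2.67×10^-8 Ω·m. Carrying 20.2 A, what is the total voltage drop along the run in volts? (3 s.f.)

301 V

Section 1: A_strand = π(2.6900e-04)² = 2.273e-07 m²; R₁ = ρL/(N·A_s) = (2.67×10^-8)(794)/(19×2.273e-07) = 4.908 Ω
Section 2: A = πr² = π(7.2300e-04 m)² = 1.642e-06 m²
R₂ = (2.67×10^-8)(616)/(1.642e-06) = 10.02 Ω
R = R₁ + R₂ = 14.92 Ω
V = IR = 20.2 × 14.92 = 301 V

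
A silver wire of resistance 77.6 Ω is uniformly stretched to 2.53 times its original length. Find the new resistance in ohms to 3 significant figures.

497 Ω

Volume constant ⇒ A' = A/k with k = 2.53. R' = ρ(kL)/(A/k) = k²R.
R' = 6.401 × 77.6 = 497 Ω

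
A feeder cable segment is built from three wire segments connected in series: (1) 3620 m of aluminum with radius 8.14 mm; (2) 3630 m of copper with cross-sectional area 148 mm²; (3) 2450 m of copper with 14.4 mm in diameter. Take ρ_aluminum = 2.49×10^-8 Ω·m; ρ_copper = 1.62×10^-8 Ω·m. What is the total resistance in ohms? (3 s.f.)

Seg 1: A = πr² = π(8.1400e-03 m)² = 2.082e-04 m²
R_1 = (2.49×10^-8)(3620)/(2.082e-04) = 0.433 Ω
Seg 2: A = 148 mm² = 1.480e-04 m²
R_2 = (1.62×10^-8)(3630)/(1.480e-04) = 0.3973 Ω
Seg 3: A = π(d/2)² = π(7.2000e-03 m)² = 1.629e-04 m²
R_3 = (1.62×10^-8)(2450)/(1.629e-04) = 0.2437 Ω
R_total = R_1 + R_2 + R_3 = 1.07 Ω

1.07 Ω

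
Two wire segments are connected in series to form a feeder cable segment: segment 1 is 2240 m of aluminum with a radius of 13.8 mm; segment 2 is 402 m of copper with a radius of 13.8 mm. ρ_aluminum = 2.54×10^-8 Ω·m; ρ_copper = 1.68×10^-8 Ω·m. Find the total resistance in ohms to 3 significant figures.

0.106 Ω

Segment 1: A = πr² = π(1.3800e-02 m)² = 5.983e-04 m²
R₁ = ρL/A = (2.54×10^-8)(2240)/(5.983e-04) = 0.0951 Ω
R₂ = (1.68×10^-8)(402)/(5.983e-04) = 0.01129 Ω
R = R₁ + R₂ = 0.106 Ω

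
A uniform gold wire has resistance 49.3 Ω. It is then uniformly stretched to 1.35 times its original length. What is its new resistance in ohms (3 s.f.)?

89.8 Ω

Volume constant ⇒ A' = A/k with k = 1.35. R' = ρ(kL)/(A/k) = k²R.
R' = 1.823 × 49.3 = 89.8 Ω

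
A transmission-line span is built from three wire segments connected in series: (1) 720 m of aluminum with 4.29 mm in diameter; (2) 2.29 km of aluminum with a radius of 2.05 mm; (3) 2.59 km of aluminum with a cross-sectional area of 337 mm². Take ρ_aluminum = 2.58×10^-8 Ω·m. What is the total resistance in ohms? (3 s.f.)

Seg 1: A = π(d/2)² = π(2.1450e-03 m)² = 1.445e-05 m²
R_1 = (2.58×10^-8)(720)/(1.445e-05) = 1.285 Ω
Seg 2: A = πr² = π(2.0500e-03 m)² = 1.320e-05 m²
R_2 = (2.58×10^-8)(2290)/(1.320e-05) = 4.475 Ω
Seg 3: A = 337 mm² = 3.370e-04 m²
R_3 = (2.58×10^-8)(2590)/(3.370e-04) = 0.1983 Ω
R_total = R_1 + R_2 + R_3 = 5.96 Ω

5.96 Ω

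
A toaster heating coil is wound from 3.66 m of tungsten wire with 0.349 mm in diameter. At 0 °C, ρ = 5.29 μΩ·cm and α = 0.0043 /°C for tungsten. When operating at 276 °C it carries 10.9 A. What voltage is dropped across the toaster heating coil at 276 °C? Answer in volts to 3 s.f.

ρ = 5.29 μΩ·cm = 5.29×10^-8 Ω·m
A = π(d/2)² = π(1.7450e-04 m)² = 9.566e-08 m²
R₍0₎ = ρL/A = (5.29×10^-8)(3.66)/(9.566e-08) = 2.024 Ω
R₍276₎ = R₍0₎(1 + αΔT) = 2.024 × (1 + 0.0043×276) = 4.426 Ω
V = IR = 10.9 × 4.426 = 48.2 V

48.2 V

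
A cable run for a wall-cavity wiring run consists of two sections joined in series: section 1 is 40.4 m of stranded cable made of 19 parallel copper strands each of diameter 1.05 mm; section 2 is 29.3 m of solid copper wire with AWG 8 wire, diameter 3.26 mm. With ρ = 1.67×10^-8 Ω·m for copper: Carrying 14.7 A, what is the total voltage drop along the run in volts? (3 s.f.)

Section 1: A_strand = π(5.2500e-04)² = 8.659e-07 m²; R₁ = ρL/(N·A_s) = (1.67×10^-8)(40.4)/(19×8.659e-07) = 0.04101 Ω
Section 2: A = π(3.26/2 mm)² = π(1.6300e-03 m)² = 8.347e-06 m²
R₂ = (1.67×10^-8)(29.3)/(8.347e-06) = 0.05862 Ω
R = R₁ + R₂ = 0.09963 Ω
V = IR = 14.7 × 0.09963 = 1.46 V

1.46 V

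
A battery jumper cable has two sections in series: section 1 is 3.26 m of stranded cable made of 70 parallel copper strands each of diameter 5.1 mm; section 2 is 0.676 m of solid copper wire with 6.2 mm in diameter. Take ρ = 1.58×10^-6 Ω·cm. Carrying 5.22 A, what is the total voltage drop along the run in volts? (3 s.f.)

ρ = 1.58×10^-6 Ω·cm = 1.58×10^-8 Ω·m
Section 1: A_strand = π(2.5500e-03)² = 2.043e-05 m²; R₁ = ρL/(N·A_s) = (1.58×10^-8)(3.26)/(70×2.043e-05) = 3.602×10^-5 Ω
Section 2: A = π(d/2)² = π(3.1000e-03 m)² = 3.019e-05 m²
R₂ = (1.58×10^-8)(0.676)/(3.019e-05) = 3.538×10^-4 Ω
R = R₁ + R₂ = 3.898×10^-4 Ω
V = IR = 5.22 × 3.898×10^-4 = 0.00203 V

0.00203 V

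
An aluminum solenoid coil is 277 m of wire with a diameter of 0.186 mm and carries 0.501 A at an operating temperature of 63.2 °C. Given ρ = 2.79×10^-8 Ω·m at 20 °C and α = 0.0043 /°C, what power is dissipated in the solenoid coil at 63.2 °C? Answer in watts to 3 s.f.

A = π(d/2)² = π(9.3000e-05 m)² = 2.717e-08 m²
R₍20₎ = ρL/A = (2.79×10^-8)(277)/(2.717e-08) = 284.4 Ω
R₍63.2₎ = R₍20₎(1 + αΔT) = 284.4 × (1 + 0.0043×43.2) = 337.3 Ω
P = I²R = (0.501)² × 337.3 = 84.7 W

84.7 W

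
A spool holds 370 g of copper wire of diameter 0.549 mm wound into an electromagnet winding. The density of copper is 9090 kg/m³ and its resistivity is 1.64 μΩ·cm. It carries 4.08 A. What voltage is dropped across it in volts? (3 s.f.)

ρ = 1.64 μΩ·cm = 1.64×10^-8 Ω·m
A = π(d/2)² = π(2.7450e-04 m)² = 2.3672e-07 m²
L = m/(density·A) = 0.37/(9090×2.3672e-07) = 172 m
R = ρL/A = (1.64×10^-8)(172)/(2.3672e-07) = 11.91 Ω
V = IR = 4.08 × 11.91 = 48.6 V

48.6 V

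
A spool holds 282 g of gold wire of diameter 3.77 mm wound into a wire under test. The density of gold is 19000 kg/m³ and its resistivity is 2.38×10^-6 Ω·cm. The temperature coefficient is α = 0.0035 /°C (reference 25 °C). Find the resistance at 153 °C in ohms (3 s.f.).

ρ = 2.38×10^-6 Ω·cm = 2.38×10^-8 Ω·m
A = π(d/2)² = π(1.8850e-03 m)² = 1.1163e-05 m²
L = m/(density·A) = 0.282/(19000×1.1163e-05) = 1.33 m
R = ρL/A = (2.38×10^-8)(1.33)/(1.1163e-05) = 0.002835 Ω
R(153 °C) = 0.002835 × (1 + 0.0035×128) = 0.00410 Ω

0.00410 Ω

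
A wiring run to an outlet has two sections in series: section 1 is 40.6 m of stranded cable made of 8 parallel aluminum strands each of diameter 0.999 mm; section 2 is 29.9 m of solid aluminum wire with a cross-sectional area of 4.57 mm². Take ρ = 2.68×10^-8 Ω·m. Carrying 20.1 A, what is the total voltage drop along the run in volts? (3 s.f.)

Section 1: A_strand = π(4.9950e-04)² = 7.838e-07 m²; R₁ = ρL/(N·A_s) = (2.68×10^-8)(40.6)/(8×7.838e-07) = 0.1735 Ω
Section 2: A = 4.57 mm² = 4.570e-06 m²
R₂ = (2.68×10^-8)(29.9)/(4.570e-06) = 0.1753 Ω
R = R₁ + R₂ = 0.3489 Ω
V = IR = 20.1 × 0.3489 = 7.01 V

7.01 V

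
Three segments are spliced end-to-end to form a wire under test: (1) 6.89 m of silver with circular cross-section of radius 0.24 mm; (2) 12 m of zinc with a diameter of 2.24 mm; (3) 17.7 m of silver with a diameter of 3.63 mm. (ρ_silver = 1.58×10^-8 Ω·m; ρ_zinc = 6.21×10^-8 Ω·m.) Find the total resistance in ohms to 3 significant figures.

Seg 1: A = πr² = π(2.4000e-04 m)² = 1.810e-07 m²
R_1 = (1.58×10^-8)(6.89)/(1.810e-07) = 0.6016 Ω
Seg 2: A = π(d/2)² = π(1.1200e-03 m)² = 3.941e-06 m²
R_2 = (6.21×10^-8)(12)/(3.941e-06) = 0.1891 Ω
Seg 3: A = π(d/2)² = π(1.8150e-03 m)² = 1.035e-05 m²
R_3 = (1.58×10^-8)(17.7)/(1.035e-05) = 0.02702 Ω
R_total = R_1 + R_2 + R_3 = 0.818 Ω

0.818 Ω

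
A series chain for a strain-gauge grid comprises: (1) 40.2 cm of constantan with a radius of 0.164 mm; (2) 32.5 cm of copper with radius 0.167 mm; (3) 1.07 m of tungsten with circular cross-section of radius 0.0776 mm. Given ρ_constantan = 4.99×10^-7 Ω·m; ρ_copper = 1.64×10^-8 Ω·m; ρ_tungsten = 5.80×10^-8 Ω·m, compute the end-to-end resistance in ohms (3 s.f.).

5.72 Ω

Seg 1: A = πr² = π(1.6400e-04 m)² = 8.450e-08 m²
R_1 = (4.99×10^-7)(0.402)/(8.450e-08) = 2.374 Ω
Seg 2: A = πr² = π(1.6700e-04 m)² = 8.762e-08 m²
R_2 = (1.64×10^-8)(0.325)/(8.762e-08) = 0.06083 Ω
Seg 3: A = πr² = π(7.7600e-05 m)² = 1.892e-08 m²
R_3 = (5.80×10^-8)(1.07)/(1.892e-08) = 3.28 Ω
R_total = R_1 + R_2 + R_3 = 5.72 Ω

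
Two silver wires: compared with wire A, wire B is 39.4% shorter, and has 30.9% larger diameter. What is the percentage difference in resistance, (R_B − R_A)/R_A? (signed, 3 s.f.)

-64.6%

R ∝ L/d², so R_B/R_A = (1 − 39.4/100) × (1 + 30.9/100)⁻²
= 0.606 × 0.5836 = 0.3537
(R_B − R_A)/R_A = 0.3537 − 1 = -64.6%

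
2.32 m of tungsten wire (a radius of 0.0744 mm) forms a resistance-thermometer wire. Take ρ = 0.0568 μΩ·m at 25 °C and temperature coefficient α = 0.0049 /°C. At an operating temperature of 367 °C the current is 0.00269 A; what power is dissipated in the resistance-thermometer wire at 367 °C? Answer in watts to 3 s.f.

1.47×10^-4 W

ρ = 0.0568 μΩ·m = 5.68×10^-8 Ω·m
A = πr² = π(7.4400e-05 m)² = 1.739e-08 m²
R₍25₎ = ρL/A = (5.68×10^-8)(2.32)/(1.739e-08) = 7.578 Ω
R₍367₎ = R₍25₎(1 + αΔT) = 7.578 × (1 + 0.0049×342) = 20.28 Ω
P = I²R = (0.00269)² × 20.28 = 1.47×10^-4 W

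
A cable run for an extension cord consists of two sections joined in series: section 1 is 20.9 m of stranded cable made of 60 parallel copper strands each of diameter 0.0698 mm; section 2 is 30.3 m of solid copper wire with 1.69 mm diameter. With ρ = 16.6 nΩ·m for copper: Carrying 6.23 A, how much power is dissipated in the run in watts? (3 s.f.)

ρ = 16.6 nΩ·m = 1.66×10^-8 Ω·m
Section 1: A_strand = π(3.4900e-05)² = 3.826e-09 m²; R₁ = ρL/(N·A_s) = (1.66×10^-8)(20.9)/(60×3.826e-09) = 1.511 Ω
Section 2: A = π(d/2)² = π(8.4500e-04 m)² = 2.243e-06 m²
R₂ = (1.66×10^-8)(30.3)/(2.243e-06) = 0.2242 Ω
R = R₁ + R₂ = 1.735 Ω
P = I²R = (6.23)² × 1.735 = 67.4 W

67.4 W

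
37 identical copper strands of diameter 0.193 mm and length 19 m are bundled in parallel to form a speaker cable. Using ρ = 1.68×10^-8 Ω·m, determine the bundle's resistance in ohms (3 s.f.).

0.295 Ω

A_strand = π(9.6500e-05 m)² = 2.926e-08 m²
R_strand = ρL/A = (1.68×10^-8)(19)/(2.926e-08) = 10.91 Ω
R_total = R_strand/N = 10.91/37 = 0.295 Ω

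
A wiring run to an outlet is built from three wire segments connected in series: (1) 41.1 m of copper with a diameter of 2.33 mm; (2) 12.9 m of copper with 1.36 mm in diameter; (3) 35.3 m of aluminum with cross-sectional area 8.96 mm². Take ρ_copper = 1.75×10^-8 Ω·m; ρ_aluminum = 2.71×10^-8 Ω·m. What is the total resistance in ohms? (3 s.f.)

0.431 Ω

Seg 1: A = π(d/2)² = π(1.1650e-03 m)² = 4.264e-06 m²
R_1 = (1.75×10^-8)(41.1)/(4.264e-06) = 0.1687 Ω
Seg 2: A = π(d/2)² = π(6.8000e-04 m)² = 1.453e-06 m²
R_2 = (1.75×10^-8)(12.9)/(1.453e-06) = 0.1554 Ω
Seg 3: A = 8.96 mm² = 8.960e-06 m²
R_3 = (2.71×10^-8)(35.3)/(8.960e-06) = 0.1068 Ω
R_total = R_1 + R_2 + R_3 = 0.431 Ω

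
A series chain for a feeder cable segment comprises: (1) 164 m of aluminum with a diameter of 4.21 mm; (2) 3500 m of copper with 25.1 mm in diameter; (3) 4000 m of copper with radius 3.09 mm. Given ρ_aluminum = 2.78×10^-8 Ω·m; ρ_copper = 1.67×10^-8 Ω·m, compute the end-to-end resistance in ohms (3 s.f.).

Seg 1: A = π(d/2)² = π(2.1050e-03 m)² = 1.392e-05 m²
R_1 = (2.78×10^-8)(164)/(1.392e-05) = 0.3275 Ω
Seg 2: A = π(d/2)² = π(1.2550e-02 m)² = 4.948e-04 m²
R_2 = (1.67×10^-8)(3500)/(4.948e-04) = 0.1181 Ω
Seg 3: A = πr² = π(3.0900e-03 m)² = 3.000e-05 m²
R_3 = (1.67×10^-8)(4000)/(3.000e-05) = 2.227 Ω
R_total = R_1 + R_2 + R_3 = 2.67 Ω

2.67 Ω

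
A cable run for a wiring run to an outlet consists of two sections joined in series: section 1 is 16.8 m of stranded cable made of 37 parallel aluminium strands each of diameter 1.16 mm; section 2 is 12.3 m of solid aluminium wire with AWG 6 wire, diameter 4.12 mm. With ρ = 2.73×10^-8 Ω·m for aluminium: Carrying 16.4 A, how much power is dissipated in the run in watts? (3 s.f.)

9.93 W

Section 1: A_strand = π(5.8000e-04)² = 1.057e-06 m²; R₁ = ρL/(N·A_s) = (2.73×10^-8)(16.8)/(37×1.057e-06) = 0.01173 Ω
Section 2: A = π(4.12/2 mm)² = π(2.0600e-03 m)² = 1.333e-05 m²
R₂ = (2.73×10^-8)(12.3)/(1.333e-05) = 0.02519 Ω
R = R₁ + R₂ = 0.03692 Ω
P = I²R = (16.4)² × 0.03692 = 9.93 W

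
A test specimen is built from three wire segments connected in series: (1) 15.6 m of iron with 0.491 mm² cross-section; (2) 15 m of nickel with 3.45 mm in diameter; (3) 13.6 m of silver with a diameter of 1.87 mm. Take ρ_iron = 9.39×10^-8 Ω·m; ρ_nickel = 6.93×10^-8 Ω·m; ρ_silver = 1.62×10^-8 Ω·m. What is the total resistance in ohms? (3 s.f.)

Seg 1: A = 0.491 mm² = 4.910e-07 m²
R_1 = (9.39×10^-8)(15.6)/(4.910e-07) = 2.983 Ω
Seg 2: A = π(d/2)² = π(1.7250e-03 m)² = 9.348e-06 m²
R_2 = (6.93×10^-8)(15)/(9.348e-06) = 0.1112 Ω
Seg 3: A = π(d/2)² = π(9.3500e-04 m)² = 2.746e-06 m²
R_3 = (1.62×10^-8)(13.6)/(2.746e-06) = 0.08022 Ω
R_total = R_1 + R_2 + R_3 = 3.17 Ω

3.17 Ω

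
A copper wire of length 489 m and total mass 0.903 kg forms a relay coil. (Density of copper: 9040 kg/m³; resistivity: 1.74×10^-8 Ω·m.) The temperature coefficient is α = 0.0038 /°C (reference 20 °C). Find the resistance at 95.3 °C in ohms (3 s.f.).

A = m/(density·L) = 0.903/(9040×489) = 2.0427e-07 m²
R = ρL/A = (1.74×10^-8)(489)/(2.0427e-07) = 41.65 Ω
R(95.3 °C) = 41.65 × (1 + 0.0038×75.3) = 53.6 Ω

53.6 Ω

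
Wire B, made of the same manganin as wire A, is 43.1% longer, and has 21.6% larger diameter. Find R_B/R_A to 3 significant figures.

R ∝ L/d², so R_B/R_A = (1 + 43.1/100) × (1 + 21.6/100)⁻²
= 1.431 × 0.6763 = 0.968

0.968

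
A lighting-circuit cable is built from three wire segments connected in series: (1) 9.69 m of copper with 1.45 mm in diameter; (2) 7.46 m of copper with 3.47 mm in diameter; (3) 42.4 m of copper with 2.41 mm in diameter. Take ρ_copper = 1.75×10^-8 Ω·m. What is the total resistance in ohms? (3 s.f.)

0.279 Ω

Seg 1: A = π(d/2)² = π(7.2500e-04 m)² = 1.651e-06 m²
R_1 = (1.75×10^-8)(9.69)/(1.651e-06) = 0.1027 Ω
Seg 2: A = π(d/2)² = π(1.7350e-03 m)² = 9.457e-06 m²
R_2 = (1.75×10^-8)(7.46)/(9.457e-06) = 0.0138 Ω
Seg 3: A = π(d/2)² = π(1.2050e-03 m)² = 4.562e-06 m²
R_3 = (1.75×10^-8)(42.4)/(4.562e-06) = 0.1627 Ω
R_total = R_1 + R_2 + R_3 = 0.279 Ω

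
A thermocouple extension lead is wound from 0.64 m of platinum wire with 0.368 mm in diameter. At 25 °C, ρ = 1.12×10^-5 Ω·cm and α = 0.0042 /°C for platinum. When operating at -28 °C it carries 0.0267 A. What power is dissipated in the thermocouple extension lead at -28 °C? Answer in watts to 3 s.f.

ρ = 1.12×10^-5 Ω·cm = 1.12×10^-7 Ω·m
A = π(d/2)² = π(1.8400e-04 m)² = 1.064e-07 m²
R₍25₎ = ρL/A = (1.12×10^-7)(0.64)/(1.064e-07) = 0.6739 Ω
R₍-28₎ = R₍25₎(1 + αΔT) = 0.6739 × (1 + 0.0042×-53) = 0.5239 Ω
P = I²R = (0.0267)² × 0.5239 = 3.73×10^-4 W

3.73×10^-4 W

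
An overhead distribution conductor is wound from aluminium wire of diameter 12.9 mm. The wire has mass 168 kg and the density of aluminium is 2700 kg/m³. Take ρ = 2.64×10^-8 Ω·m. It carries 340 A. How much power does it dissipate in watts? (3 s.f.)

11100 W

A = π(d/2)² = π(6.4500e-03 m)² = 1.3070e-04 m²
L = m/(density·A) = 168/(2700×1.3070e-04) = 476.1 m
R = ρL/A = (2.64×10^-8)(476.1)/(1.3070e-04) = 0.09616 Ω
P = I²R = (340)² × 0.09616 = 11100 W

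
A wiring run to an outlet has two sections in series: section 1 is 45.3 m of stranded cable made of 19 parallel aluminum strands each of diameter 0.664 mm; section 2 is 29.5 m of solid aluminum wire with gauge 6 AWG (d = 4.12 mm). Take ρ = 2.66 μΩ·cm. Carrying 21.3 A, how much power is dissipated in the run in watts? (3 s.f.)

ρ = 2.66 μΩ·cm = 2.66×10^-8 Ω·m
Section 1: A_strand = π(3.3200e-04)² = 3.463e-07 m²; R₁ = ρL/(N·A_s) = (2.66×10^-8)(45.3)/(19×3.463e-07) = 0.1831 Ω
Section 2: A = π(4.12/2 mm)² = π(2.0600e-03 m)² = 1.333e-05 m²
R₂ = (2.66×10^-8)(29.5)/(1.333e-05) = 0.05886 Ω
R = R₁ + R₂ = 0.242 Ω
P = I²R = (21.3)² × 0.242 = 110 W

110 W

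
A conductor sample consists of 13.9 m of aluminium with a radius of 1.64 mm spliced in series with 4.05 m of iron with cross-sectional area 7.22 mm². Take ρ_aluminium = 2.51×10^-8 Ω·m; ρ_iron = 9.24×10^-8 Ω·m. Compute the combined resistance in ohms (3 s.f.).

Segment 1: A = πr² = π(1.6400e-03 m)² = 8.450e-06 m²
R₁ = ρL/A = (2.51×10^-8)(13.9)/(8.450e-06) = 0.04129 Ω
Segment 2: A = 7.22 mm² = 7.220e-06 m²
R₂ = (9.24×10^-8)(4.05)/(7.220e-06) = 0.05183 Ω
R = R₁ + R₂ = 0.0931 Ω

0.0931 Ω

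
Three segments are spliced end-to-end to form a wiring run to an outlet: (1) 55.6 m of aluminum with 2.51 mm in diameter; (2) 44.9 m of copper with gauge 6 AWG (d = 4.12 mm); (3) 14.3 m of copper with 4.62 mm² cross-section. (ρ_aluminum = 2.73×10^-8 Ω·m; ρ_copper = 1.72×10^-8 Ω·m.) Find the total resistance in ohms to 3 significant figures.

0.418 Ω

Seg 1: A = π(d/2)² = π(1.2550e-03 m)² = 4.948e-06 m²
R_1 = (2.73×10^-8)(55.6)/(4.948e-06) = 0.3068 Ω
Seg 2: A = π(4.12/2 mm)² = π(2.0600e-03 m)² = 1.333e-05 m²
R_2 = (1.72×10^-8)(44.9)/(1.333e-05) = 0.05793 Ω
Seg 3: A = 4.62 mm² = 4.620e-06 m²
R_3 = (1.72×10^-8)(14.3)/(4.620e-06) = 0.05324 Ω
R_total = R_1 + R_2 + R_3 = 0.418 Ω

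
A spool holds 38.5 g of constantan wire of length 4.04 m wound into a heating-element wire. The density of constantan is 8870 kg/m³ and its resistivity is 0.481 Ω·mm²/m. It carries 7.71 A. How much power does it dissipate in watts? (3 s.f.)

108 W

ρ = 0.481 Ω·mm²/m = 4.81×10^-7 Ω·m
A = m/(density·L) = 0.0385/(8870×4.04) = 1.0744e-06 m²
R = ρL/A = (4.81×10^-7)(4.04)/(1.0744e-06) = 1.809 Ω
P = I²R = (7.71)² × 1.809 = 108 W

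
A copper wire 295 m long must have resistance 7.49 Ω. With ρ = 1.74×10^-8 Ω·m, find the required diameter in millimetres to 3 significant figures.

A = ρL/R = (1.74×10^-8)(295)/(7.49) = 6.853e-07 m²
d = 2√(A/π) = 9.341e-04 m = 0.934 mm

0.934 mm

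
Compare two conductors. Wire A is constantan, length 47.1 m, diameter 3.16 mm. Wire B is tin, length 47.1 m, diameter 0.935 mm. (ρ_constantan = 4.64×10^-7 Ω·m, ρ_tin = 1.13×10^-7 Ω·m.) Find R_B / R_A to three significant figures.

R ∝ ρL/d², so R_B/R_A = (ρ_B/ρ_A) × (d_A/d_B)²
= (1.13×10^-7/4.64×10^-7) × (3.16/0.935)² = 2.78

2.78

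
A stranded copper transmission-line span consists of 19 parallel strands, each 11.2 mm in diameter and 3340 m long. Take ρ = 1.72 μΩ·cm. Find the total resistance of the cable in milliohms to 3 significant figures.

ρ = 1.72 μΩ·cm = 1.72×10^-8 Ω·m
A_strand = π(5.6000e-03 m)² = 9.852e-05 m²
R_strand = ρL/A = (1.72×10^-8)(3340)/(9.852e-05) = 0.5831 Ω
R_total = R_strand/N = 0.5831/19 = 30.7 mΩ

30.7 mΩ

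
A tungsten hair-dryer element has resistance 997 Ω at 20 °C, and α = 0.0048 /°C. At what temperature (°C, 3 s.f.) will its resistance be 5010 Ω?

R = R₀(1 + α(T − T₀)) ⇒ T = T₀ + (R/R₀ − 1)/α
T = 20 + (5010/997 − 1)/0.0048 = 20 + (4.025)/0.0048 = 859 °C

859 °C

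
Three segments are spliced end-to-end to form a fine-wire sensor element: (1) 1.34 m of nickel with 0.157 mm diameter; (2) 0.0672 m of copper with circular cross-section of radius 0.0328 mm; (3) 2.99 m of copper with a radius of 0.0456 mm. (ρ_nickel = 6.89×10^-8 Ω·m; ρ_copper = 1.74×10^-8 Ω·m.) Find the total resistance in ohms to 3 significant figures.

Seg 1: A = π(d/2)² = π(7.8500e-05 m)² = 1.936e-08 m²
R_1 = (6.89×10^-8)(1.34)/(1.936e-08) = 4.769 Ω
Seg 2: A = πr² = π(3.2800e-05 m)² = 3.380e-09 m²
R_2 = (1.74×10^-8)(0.0672)/(3.380e-09) = 0.346 Ω
Seg 3: A = πr² = π(4.5600e-05 m)² = 6.533e-09 m²
R_3 = (1.74×10^-8)(2.99)/(6.533e-09) = 7.964 Ω
R_total = R_1 + R_2 + R_3 = 13.1 Ω

13.1 Ω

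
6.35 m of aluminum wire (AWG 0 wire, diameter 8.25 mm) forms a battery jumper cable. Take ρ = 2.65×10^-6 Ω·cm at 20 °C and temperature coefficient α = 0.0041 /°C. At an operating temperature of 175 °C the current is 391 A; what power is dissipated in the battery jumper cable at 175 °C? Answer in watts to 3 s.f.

ρ = 2.65×10^-6 Ω·cm = 2.65×10^-8 Ω·m
A = π(8.25/2 mm)² = π(4.1250e-03 m)² = 5.346e-05 m²
R₍20₎ = ρL/A = (2.65×10^-8)(6.35)/(5.346e-05) = 0.003148 Ω
R₍175₎ = R₍20₎(1 + αΔT) = 0.003148 × (1 + 0.0041×155) = 0.005148 Ω
P = I²R = (391)² × 0.005148 = 787 W

787 W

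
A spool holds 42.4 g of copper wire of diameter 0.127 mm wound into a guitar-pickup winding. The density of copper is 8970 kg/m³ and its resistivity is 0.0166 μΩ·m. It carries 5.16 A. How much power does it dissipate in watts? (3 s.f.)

ρ = 0.0166 μΩ·m = 1.66×10^-8 Ω·m
A = π(d/2)² = π(6.3500e-05 m)² = 1.2668e-08 m²
L = m/(density·A) = 0.0424/(8970×1.2668e-08) = 373.1 m
R = ρL/A = (1.66×10^-8)(373.1)/(1.2668e-08) = 489 Ω
P = I²R = (5.16)² × 489 = 13000 W

13000 W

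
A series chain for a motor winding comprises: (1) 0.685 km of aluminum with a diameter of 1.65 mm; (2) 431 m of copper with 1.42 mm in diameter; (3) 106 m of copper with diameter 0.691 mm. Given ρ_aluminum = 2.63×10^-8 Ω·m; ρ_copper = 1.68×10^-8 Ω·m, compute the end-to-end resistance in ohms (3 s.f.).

Seg 1: A = π(d/2)² = π(8.2500e-04 m)² = 2.138e-06 m²
R_1 = (2.63×10^-8)(685)/(2.138e-06) = 8.425 Ω
Seg 2: A = π(d/2)² = π(7.1000e-04 m)² = 1.584e-06 m²
R_2 = (1.68×10^-8)(431)/(1.584e-06) = 4.572 Ω
Seg 3: A = π(d/2)² = π(3.4550e-04 m)² = 3.750e-07 m²
R_3 = (1.68×10^-8)(106)/(3.750e-07) = 4.749 Ω
R_total = R_1 + R_2 + R_3 = 17.7 Ω

17.7 Ω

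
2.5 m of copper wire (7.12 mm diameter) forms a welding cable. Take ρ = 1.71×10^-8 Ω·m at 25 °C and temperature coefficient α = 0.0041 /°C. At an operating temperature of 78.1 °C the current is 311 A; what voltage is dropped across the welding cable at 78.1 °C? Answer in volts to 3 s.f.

A = π(d/2)² = π(3.5600e-03 m)² = 3.982e-05 m²
R₍25₎ = ρL/A = (1.71×10^-8)(2.5)/(3.982e-05) = 0.001074 Ω
R₍78.1₎ = R₍25₎(1 + αΔT) = 0.001074 × (1 + 0.0041×53.1) = 0.001307 Ω
V = IR = 311 × 0.001307 = 0.407 V

0.407 V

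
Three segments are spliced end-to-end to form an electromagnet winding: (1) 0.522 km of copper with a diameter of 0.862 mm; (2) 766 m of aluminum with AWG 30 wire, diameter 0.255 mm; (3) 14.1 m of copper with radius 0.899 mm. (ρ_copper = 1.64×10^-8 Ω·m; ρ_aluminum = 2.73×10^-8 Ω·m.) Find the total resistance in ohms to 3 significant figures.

424 Ω

Seg 1: A = π(d/2)² = π(4.3100e-04 m)² = 5.836e-07 m²
R_1 = (1.64×10^-8)(522)/(5.836e-07) = 14.67 Ω
Seg 2: A = π(0.255/2 mm)² = π(1.2750e-04 m)² = 5.107e-08 m²
R_2 = (2.73×10^-8)(766)/(5.107e-08) = 409.5 Ω
Seg 3: A = πr² = π(8.9900e-04 m)² = 2.539e-06 m²
R_3 = (1.64×10^-8)(14.1)/(2.539e-06) = 0.09107 Ω
R_total = R_1 + R_2 + R_3 = 424 Ω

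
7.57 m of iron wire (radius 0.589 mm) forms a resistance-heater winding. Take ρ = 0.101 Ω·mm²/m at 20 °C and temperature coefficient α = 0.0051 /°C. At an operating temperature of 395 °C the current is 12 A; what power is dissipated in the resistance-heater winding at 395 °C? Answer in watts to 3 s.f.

ρ = 0.101 Ω·mm²/m = 1.01×10^-7 Ω·m
A = πr² = π(5.8900e-04 m)² = 1.090e-06 m²
R₍20₎ = ρL/A = (1.01×10^-7)(7.57)/(1.090e-06) = 0.7015 Ω
R₍395₎ = R₍20₎(1 + αΔT) = 0.7015 × (1 + 0.0051×375) = 2.043 Ω
P = I²R = (12)² × 2.043 = 294 W

294 W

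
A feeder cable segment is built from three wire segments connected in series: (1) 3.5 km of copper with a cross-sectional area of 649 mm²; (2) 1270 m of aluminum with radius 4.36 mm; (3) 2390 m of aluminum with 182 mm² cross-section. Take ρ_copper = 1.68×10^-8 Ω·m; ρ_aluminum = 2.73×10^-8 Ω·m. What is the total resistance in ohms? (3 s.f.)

1.03 Ω

Seg 1: A = 649 mm² = 6.490e-04 m²
R_1 = (1.68×10^-8)(3500)/(6.490e-04) = 0.0906 Ω
Seg 2: A = πr² = π(4.3600e-03 m)² = 5.972e-05 m²
R_2 = (2.73×10^-8)(1270)/(5.972e-05) = 0.5806 Ω
Seg 3: A = 182 mm² = 1.820e-04 m²
R_3 = (2.73×10^-8)(2390)/(1.820e-04) = 0.3585 Ω
R_total = R_1 + R_2 + R_3 = 1.03 Ω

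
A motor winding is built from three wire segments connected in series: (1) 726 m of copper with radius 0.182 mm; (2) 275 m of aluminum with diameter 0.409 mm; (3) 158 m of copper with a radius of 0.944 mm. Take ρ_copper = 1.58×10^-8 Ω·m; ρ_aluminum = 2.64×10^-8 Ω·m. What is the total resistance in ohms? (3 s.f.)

Seg 1: A = πr² = π(1.8200e-04 m)² = 1.041e-07 m²
R_1 = (1.58×10^-8)(726)/(1.041e-07) = 110.2 Ω
Seg 2: A = π(d/2)² = π(2.0450e-04 m)² = 1.314e-07 m²
R_2 = (2.64×10^-8)(275)/(1.314e-07) = 55.26 Ω
Seg 3: A = πr² = π(9.4400e-04 m)² = 2.800e-06 m²
R_3 = (1.58×10^-8)(158)/(2.800e-06) = 0.8917 Ω
R_total = R_1 + R_2 + R_3 = 166 Ω

166 Ω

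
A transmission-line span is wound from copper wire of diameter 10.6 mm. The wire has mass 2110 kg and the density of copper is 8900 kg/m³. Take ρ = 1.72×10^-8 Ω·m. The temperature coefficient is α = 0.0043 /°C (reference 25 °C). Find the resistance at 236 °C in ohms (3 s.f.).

0.999 Ω

A = π(d/2)² = π(5.3000e-03 m)² = 8.8247e-05 m²
L = m/(density·A) = 2110/(8900×8.8247e-05) = 2687 m
R = ρL/A = (1.72×10^-8)(2687)/(8.8247e-05) = 0.5236 Ω
R(236 °C) = 0.5236 × (1 + 0.0043×211) = 0.999 Ω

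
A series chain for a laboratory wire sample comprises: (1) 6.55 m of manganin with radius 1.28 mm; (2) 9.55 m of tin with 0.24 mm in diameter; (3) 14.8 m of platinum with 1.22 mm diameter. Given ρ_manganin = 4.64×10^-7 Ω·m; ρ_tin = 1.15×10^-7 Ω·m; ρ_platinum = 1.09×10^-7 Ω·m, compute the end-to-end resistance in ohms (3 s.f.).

Seg 1: A = πr² = π(1.2800e-03 m)² = 5.147e-06 m²
R_1 = (4.64×10^-7)(6.55)/(5.147e-06) = 0.5905 Ω
Seg 2: A = π(d/2)² = π(1.2000e-04 m)² = 4.524e-08 m²
R_2 = (1.15×10^-7)(9.55)/(4.524e-08) = 24.28 Ω
Seg 3: A = π(d/2)² = π(6.1000e-04 m)² = 1.169e-06 m²
R_3 = (1.09×10^-7)(14.8)/(1.169e-06) = 1.38 Ω
R_total = R_1 + R_2 + R_3 = 26.2 Ω

26.2 Ω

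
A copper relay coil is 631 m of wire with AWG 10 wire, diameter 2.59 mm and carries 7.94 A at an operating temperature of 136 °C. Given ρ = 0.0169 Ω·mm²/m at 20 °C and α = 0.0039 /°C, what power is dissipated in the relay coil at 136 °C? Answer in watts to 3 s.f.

ρ = 0.0169 Ω·mm²/m = 1.69×10^-8 Ω·m
A = π(2.59/2 mm)² = π(1.2950e-03 m)² = 5.269e-06 m²
R₍20₎ = ρL/A = (1.69×10^-8)(631)/(5.269e-06) = 2.024 Ω
R₍136₎ = R₍20₎(1 + αΔT) = 2.024 × (1 + 0.0039×116) = 2.94 Ω
P = I²R = (7.94)² × 2.94 = 185 W

185 W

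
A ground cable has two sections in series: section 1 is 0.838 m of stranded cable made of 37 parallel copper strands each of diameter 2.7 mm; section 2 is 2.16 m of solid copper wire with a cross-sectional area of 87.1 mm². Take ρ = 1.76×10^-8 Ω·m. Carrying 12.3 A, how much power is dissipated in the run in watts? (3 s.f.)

0.0766 W

Section 1: A_strand = π(1.3500e-03)² = 5.726e-06 m²; R₁ = ρL/(N·A_s) = (1.76×10^-8)(0.838)/(37×5.726e-06) = 6.962×10^-5 Ω
Section 2: A = 87.1 mm² = 8.710e-05 m²
R₂ = (1.76×10^-8)(2.16)/(8.710e-05) = 4.365×10^-4 Ω
R = R₁ + R₂ = 5.061×10^-4 Ω
P = I²R = (12.3)² × 5.061×10^-4 = 0.0766 W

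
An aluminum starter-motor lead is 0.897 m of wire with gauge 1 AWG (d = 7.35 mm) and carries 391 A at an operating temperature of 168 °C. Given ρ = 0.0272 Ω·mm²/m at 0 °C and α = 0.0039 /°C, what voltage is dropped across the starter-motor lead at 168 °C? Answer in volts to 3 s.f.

ρ = 0.0272 Ω·mm²/m = 2.72×10^-8 Ω·m
A = π(7.35/2 mm)² = π(3.6750e-03 m)² = 4.243e-05 m²
R₍0₎ = ρL/A = (2.72×10^-8)(0.897)/(4.243e-05) = 5.750×10^-4 Ω
R₍168₎ = R₍0₎(1 + αΔT) = 5.750×10^-4 × (1 + 0.0039×168) = 9.518×10^-4 Ω
V = IR = 391 × 9.518×10^-4 = 0.372 V

0.372 V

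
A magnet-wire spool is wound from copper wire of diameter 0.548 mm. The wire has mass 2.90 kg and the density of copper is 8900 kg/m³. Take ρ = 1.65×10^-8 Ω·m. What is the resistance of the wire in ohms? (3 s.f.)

A = π(d/2)² = π(2.7400e-04 m)² = 2.3586e-07 m²
L = m/(density·A) = 2.9/(8900×2.3586e-07) = 1382 m
R = ρL/A = (1.65×10^-8)(1382)/(2.3586e-07) = 96.6 Ω

96.6 Ω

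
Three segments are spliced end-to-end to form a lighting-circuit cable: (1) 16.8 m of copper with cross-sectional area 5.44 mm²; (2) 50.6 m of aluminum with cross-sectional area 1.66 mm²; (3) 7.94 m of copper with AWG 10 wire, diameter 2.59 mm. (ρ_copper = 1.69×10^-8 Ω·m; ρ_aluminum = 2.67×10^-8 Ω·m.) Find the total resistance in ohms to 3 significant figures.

0.892 Ω

Seg 1: A = 5.44 mm² = 5.440e-06 m²
R_1 = (1.69×10^-8)(16.8)/(5.440e-06) = 0.05219 Ω
Seg 2: A = 1.66 mm² = 1.660e-06 m²
R_2 = (2.67×10^-8)(50.6)/(1.660e-06) = 0.8139 Ω
Seg 3: A = π(2.59/2 mm)² = π(1.2950e-03 m)² = 5.269e-06 m²
R_3 = (1.69×10^-8)(7.94)/(5.269e-06) = 0.02547 Ω
R_total = R_1 + R_2 + R_3 = 0.892 Ω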